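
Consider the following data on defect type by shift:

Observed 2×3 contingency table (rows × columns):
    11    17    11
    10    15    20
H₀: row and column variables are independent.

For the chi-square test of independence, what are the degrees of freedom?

degrees of freedom = 2

df = (r−1)(c−1) = (2−1)·(3−1) = 2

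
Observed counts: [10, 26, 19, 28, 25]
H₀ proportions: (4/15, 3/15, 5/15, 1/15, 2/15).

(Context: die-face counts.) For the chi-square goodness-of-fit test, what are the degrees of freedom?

degrees of freedom = 4

df = k − 1 = 5 − 1 = 4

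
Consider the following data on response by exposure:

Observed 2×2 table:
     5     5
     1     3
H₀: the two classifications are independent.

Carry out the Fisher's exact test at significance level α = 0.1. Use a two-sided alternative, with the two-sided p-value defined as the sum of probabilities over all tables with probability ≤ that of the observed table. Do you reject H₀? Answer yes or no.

Margins: r₁=10, r₂=4, c₁=6, c₂=8, n=14
p_obs = C(10,5)·C(4,1)/C(14,6); sum pmf over tables with pmf ≤ p_obs
p-value (two-sided) = 0.58042
At α=0.1: p ≥ α → fail to reject H₀

reject H₀: no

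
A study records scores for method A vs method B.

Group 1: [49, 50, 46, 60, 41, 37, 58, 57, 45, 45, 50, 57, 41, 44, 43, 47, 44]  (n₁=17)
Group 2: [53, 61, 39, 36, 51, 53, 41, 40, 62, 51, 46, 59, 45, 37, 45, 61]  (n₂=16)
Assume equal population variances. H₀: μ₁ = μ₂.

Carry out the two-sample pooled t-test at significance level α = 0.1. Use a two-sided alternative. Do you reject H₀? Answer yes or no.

reject H₀: no

x̄₁=47.882, s₁=6.679, n₁=17
x̄₂=48.750, s₂=8.926, n₂=16
s_p² = [16·6.679² + 15·8.926²]/31 = 61.5731
SE = √(s_p²·(1/17+1/16)) = 2.7332
t = (47.882−48.750)/2.7332 = -0.3174
df = 31
p-value (two-sided) = 0.75303
At α=0.1: p ≥ α → fail to reject H₀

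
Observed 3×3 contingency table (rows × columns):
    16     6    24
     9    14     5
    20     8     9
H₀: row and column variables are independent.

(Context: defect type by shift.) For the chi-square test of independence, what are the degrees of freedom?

df = (r−1)(c−1) = (3−1)·(3−1) = 4

degrees of freedom = 4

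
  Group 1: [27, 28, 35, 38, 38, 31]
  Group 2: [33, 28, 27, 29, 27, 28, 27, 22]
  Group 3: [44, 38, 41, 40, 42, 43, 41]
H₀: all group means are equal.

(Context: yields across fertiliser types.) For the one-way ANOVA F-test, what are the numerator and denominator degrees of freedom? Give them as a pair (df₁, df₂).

k = 3 groups, N = 21 total
df = (k−1, N−k) = (3−1, 21−3) = (2, 18)

degrees of freedom = [2, 18]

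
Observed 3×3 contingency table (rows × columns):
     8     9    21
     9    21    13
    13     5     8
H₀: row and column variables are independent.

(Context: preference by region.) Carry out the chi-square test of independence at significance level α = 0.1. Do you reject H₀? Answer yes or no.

reject H₀: yes

Row totals [38, 43, 26], col totals [30, 35, 42], n=107
χ² = (8−10.65)²/10.65 + (9−12.43)²/12.43 + (21−14.92)²/14.92 + (9−12.06)²/12.06 + (21−14.07)²/14.07 + (13−16.88)²/16.88 + (13−7.29)²/7.29 + (5−8.50)²/8.50 + (8−10.21)²/10.21 = 15.5681
df = 4
p-value (upper-tail) = 0.00366
At α=0.1: p < α → reject H₀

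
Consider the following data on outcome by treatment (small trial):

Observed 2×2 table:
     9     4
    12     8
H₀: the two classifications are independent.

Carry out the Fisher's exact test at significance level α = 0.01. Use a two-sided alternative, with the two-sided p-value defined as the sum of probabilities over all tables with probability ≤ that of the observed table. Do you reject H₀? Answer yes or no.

Margins: r₁=13, r₂=20, c₁=21, c₂=12, n=33
p_obs = C(13,9)·C(20,12)/C(33,21); sum pmf over tables with pmf ≤ p_obs
p-value (two-sided) = 0.71882
At α=0.01: p ≥ α → fail to reject H₀

reject H₀: no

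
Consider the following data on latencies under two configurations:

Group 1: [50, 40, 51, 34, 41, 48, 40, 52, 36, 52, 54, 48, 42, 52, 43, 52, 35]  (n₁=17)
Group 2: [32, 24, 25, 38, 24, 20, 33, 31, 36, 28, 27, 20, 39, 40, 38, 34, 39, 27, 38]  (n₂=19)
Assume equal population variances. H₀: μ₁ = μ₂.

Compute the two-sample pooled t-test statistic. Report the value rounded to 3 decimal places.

test statistic = 6.255

x̄₁=45.294, s₁=6.780, n₁=17
x̄₂=31.211, s₂=6.713, n₂=19
s_p² = [16·6.780² + 18·6.713²]/34 = 45.4908
SE = √(s_p²·(1/17+1/19)) = 2.2517
t = (45.294−31.211)/2.2517 = 6.2546
df = 34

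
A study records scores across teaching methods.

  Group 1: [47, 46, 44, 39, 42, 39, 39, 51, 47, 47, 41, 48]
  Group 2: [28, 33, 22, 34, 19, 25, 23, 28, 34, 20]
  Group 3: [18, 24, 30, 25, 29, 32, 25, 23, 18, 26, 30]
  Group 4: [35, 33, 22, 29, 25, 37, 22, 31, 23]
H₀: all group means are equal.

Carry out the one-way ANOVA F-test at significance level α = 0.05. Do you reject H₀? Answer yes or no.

reject H₀: yes

Group means [44.17, 26.60, 25.45, 28.56], grand mean 31.738
SSB = Σnᵢ(x̄ᵢ−x̄)² = 2643.103; SSW = ΣΣ(x−x̄ᵢ)² = 961.016
MSB = 2643.103/3 = 881.0343; MSW = 961.016/38 = 25.2899
F = MSB/MSW = 34.8374
df = (3, 38)
p-value (upper-tail) = 0.00000
At α=0.05: p < α → reject H₀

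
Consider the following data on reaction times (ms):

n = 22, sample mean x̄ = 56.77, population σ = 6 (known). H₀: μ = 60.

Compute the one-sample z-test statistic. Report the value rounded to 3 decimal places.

test statistic = -2.525

SE = σ/√n = 6/√22 = 1.2792
z = (x̄−μ₀)/SE = (56.77−60)/1.2792 = -2.5250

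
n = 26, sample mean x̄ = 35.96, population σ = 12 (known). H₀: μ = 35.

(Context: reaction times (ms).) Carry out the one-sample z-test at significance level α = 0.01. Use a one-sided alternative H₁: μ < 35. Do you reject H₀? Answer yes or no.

reject H₀: no

SE = σ/√n = 12/√26 = 2.3534
z = (x̄−μ₀)/SE = (35.96−35)/2.3534 = 0.4079
p-value (one-sided, H₁ less) = 0.65833
At α=0.01: p ≥ α → fail to reject H₀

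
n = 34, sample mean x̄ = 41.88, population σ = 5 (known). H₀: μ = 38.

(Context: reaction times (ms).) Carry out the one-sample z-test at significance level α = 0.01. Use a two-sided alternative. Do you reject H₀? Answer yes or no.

SE = σ/√n = 5/√34 = 0.8575
z = (x̄−μ₀)/SE = (41.88−38)/0.8575 = 4.5248
p-value (two-sided) = 0.00001
At α=0.01: p < α → reject H₀

reject H₀: yes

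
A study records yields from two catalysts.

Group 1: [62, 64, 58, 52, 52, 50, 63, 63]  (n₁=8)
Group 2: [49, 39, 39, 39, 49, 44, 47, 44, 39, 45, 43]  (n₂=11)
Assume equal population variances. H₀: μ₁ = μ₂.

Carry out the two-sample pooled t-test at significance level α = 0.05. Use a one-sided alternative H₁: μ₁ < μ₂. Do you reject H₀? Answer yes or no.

reject H₀: no

x̄₁=58.000, s₁=5.831, n₁=8
x̄₂=43.364, s₂=3.957, n₂=11
s_p² = [7·5.831² + 10·3.957²]/17 = 23.2086
SE = √(s_p²·(1/8+1/11)) = 2.2385
t = (58.000−43.364)/2.2385 = 6.5384
df = 17
p-value (one-sided, H₁ less) = 1.00000
At α=0.05: p ≥ α → fail to reject H₀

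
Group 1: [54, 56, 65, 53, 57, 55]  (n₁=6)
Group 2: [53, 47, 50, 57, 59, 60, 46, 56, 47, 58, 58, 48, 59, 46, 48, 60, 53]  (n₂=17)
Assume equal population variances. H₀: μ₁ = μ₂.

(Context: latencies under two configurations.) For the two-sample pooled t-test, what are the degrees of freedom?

df = n₁ + n₂ − 2 = 6 + 17 − 2 = 21

degrees of freedom = 21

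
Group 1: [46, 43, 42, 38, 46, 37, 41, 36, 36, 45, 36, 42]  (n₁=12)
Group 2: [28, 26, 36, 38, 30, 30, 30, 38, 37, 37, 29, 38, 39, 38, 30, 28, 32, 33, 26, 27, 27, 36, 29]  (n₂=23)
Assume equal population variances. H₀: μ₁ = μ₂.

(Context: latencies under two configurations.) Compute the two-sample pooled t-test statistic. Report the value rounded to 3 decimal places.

test statistic = 5.389

x̄₁=40.667, s₁=3.939, n₁=12
x̄₂=32.261, s₂=4.585, n₂=23
s_p² = [11·3.939² + 22·4.585²]/33 = 19.1849
SE = √(s_p²·(1/12+1/23)) = 1.5598
t = (40.667−32.261)/1.5598 = 5.3891
df = 33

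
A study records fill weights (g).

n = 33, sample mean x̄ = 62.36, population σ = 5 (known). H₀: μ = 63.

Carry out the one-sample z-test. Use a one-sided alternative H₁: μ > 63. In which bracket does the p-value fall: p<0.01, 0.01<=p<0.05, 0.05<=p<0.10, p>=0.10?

p-value bracket: p>=0.10

SE = σ/√n = 5/√33 = 0.8704
z = (x̄−μ₀)/SE = (62.36−63)/0.8704 = -0.7353
p-value (one-sided, H₁ greater) = 0.76892
→ bracket: p>=0.10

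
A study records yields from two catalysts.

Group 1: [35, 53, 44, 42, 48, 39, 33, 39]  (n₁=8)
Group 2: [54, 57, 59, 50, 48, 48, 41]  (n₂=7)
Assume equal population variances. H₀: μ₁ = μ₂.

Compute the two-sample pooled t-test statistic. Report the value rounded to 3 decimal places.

test statistic = -2.821

x̄₁=41.625, s₁=6.632, n₁=8
x̄₂=51.000, s₂=6.164, n₂=7
s_p² = [7·6.632² + 6·6.164²]/13 = 41.2212
SE = √(s_p²·(1/8+1/7)) = 3.3229
t = (41.625−51.000)/3.3229 = -2.8214
df = 13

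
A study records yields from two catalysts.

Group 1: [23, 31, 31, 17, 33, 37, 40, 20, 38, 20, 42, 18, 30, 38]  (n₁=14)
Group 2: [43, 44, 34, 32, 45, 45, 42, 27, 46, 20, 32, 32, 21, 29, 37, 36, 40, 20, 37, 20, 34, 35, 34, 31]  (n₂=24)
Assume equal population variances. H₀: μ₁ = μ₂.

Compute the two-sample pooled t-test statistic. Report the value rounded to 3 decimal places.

test statistic = -1.468

x̄₁=29.857, s₁=8.743, n₁=14
x̄₂=34.000, s₂=8.188, n₂=24
s_p² = [13·8.743² + 23·8.188²]/36 = 70.4365
SE = √(s_p²·(1/14+1/24)) = 2.8224
t = (29.857−34.000)/2.8224 = -1.4678
df = 36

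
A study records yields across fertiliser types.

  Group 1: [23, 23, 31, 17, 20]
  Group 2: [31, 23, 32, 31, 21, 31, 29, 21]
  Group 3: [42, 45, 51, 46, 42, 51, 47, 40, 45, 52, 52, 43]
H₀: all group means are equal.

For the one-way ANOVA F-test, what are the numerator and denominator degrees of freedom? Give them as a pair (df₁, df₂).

degrees of freedom = [2, 22]

k = 3 groups, N = 25 total
df = (k−1, N−k) = (3−1, 25−3) = (2, 22)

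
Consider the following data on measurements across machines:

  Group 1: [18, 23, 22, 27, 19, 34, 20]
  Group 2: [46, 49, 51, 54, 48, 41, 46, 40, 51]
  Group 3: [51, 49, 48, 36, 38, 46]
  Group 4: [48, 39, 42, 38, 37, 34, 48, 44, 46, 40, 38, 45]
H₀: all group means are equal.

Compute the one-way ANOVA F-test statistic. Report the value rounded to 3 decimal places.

Group means [23.29, 47.33, 44.67, 41.58], grand mean 39.882
SSB = Σnᵢ(x̄ᵢ−x̄)² = 2599.851; SSW = ΣΣ(x−x̄ᵢ)² = 783.679
MSB = 2599.851/3 = 866.6169; MSW = 783.679/30 = 26.1226
F = MSB/MSW = 33.1750
df = (3, 30)

test statistic = 33.175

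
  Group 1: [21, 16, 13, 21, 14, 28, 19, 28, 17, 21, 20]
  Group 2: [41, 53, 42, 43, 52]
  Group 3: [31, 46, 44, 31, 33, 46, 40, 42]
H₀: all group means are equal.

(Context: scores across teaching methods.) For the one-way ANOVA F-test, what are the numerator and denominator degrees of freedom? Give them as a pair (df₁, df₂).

degrees of freedom = [2, 21]

k = 3 groups, N = 24 total
df = (k−1, N−k) = (3−1, 24−3) = (2, 21)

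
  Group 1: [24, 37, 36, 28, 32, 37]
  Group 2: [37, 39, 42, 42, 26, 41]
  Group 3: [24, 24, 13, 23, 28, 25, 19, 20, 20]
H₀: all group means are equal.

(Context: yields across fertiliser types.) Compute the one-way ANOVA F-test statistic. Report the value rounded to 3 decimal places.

test statistic = 18.629

Group means [32.33, 37.83, 21.78], grand mean 29.381
SSB = Σnᵢ(x̄ᵢ−x̄)² = 1001.230; SSW = ΣΣ(x−x̄ᵢ)² = 483.722
MSB = 1001.230/2 = 500.6151; MSW = 483.722/18 = 26.8735
F = MSB/MSW = 18.6286
df = (2, 18)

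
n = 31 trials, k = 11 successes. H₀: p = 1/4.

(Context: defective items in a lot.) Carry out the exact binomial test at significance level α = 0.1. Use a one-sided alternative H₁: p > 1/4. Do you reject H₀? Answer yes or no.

Exact binomial: n=31, k=11, p₀=1/4=0.2500
P(X≥11) from Σ C(n,i)·p₀^i·(1−p₀)^(n−i)
p-value (one-sided, H₁ greater) = 0.12844
At α=0.1: p ≥ α → fail to reject H₀

reject H₀: no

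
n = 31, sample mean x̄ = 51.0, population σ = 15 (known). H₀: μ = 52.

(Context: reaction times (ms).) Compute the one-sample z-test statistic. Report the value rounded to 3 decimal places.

test statistic = -0.371

SE = σ/√n = 15/√31 = 2.6941
z = (x̄−μ₀)/SE = (51.0−52)/2.6941 = -0.3712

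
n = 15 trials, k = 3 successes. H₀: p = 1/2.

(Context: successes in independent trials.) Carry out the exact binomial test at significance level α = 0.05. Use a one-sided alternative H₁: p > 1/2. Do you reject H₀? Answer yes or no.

Exact binomial: n=15, k=3, p₀=1/2=0.5000
P(X≥3) from Σ C(n,i)·p₀^i·(1−p₀)^(n−i)
p-value (one-sided, H₁ greater) = 0.99631
At α=0.05: p ≥ α → fail to reject H₀

reject H₀: no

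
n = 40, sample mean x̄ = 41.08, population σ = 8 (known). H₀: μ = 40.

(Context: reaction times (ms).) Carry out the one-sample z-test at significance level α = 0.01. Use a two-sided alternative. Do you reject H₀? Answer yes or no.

reject H₀: no

SE = σ/√n = 8/√40 = 1.2649
z = (x̄−μ₀)/SE = (41.08−40)/1.2649 = 0.8538
p-value (two-sided) = 0.39321
At α=0.01: p ≥ α → fail to reject H₀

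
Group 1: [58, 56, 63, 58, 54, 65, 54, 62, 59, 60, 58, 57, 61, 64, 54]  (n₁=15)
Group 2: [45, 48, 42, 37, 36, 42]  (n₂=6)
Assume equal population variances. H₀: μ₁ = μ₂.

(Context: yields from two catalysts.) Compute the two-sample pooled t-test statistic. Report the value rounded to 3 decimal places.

test statistic = 9.161

x̄₁=58.867, s₁=3.603, n₁=15
x̄₂=41.667, s₂=4.590, n₂=6
s_p² = [14·3.603² + 5·4.590²]/19 = 15.1088
SE = √(s_p²·(1/15+1/6)) = 1.8776
t = (58.867−41.667)/1.8776 = 9.1606
df = 19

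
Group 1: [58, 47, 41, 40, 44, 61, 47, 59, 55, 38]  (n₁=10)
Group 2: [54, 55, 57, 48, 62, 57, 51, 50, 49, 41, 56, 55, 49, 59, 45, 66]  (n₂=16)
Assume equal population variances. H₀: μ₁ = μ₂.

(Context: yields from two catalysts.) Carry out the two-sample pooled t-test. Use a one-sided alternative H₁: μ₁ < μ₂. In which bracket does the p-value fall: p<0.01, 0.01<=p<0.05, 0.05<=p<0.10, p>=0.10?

x̄₁=49.000, s₁=8.563, n₁=10
x̄₂=53.375, s₂=6.386, n₂=16
s_p² = [9·8.563² + 15·6.386²]/24 = 52.9896
SE = √(s_p²·(1/10+1/16)) = 2.9344
t = (49.000−53.375)/2.9344 = -1.4909
df = 24
p-value (one-sided, H₁ less) = 0.07450
→ bracket: 0.05<=p<0.10

p-value bracket: 0.05<=p<0.10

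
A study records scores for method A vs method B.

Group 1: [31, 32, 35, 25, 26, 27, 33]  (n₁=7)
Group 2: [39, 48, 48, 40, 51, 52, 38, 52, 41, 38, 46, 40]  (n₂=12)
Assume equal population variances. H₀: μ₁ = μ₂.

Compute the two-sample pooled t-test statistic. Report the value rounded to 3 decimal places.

x̄₁=29.857, s₁=3.848, n₁=7
x̄₂=44.417, s₂=5.632, n₂=12
s_p² = [6·3.848² + 11·5.632²]/17 = 25.7514
SE = √(s_p²·(1/7+1/12)) = 2.4134
t = (29.857−44.417)/2.4134 = -6.0327
df = 17

test statistic = -6.033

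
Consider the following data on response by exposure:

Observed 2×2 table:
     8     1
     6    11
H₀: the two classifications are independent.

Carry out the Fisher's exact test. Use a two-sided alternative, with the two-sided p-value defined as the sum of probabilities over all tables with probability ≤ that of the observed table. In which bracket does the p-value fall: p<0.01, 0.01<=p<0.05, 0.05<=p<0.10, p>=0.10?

Margins: r₁=9, r₂=17, c₁=14, c₂=12, n=26
p_obs = C(9,8)·C(17,6)/C(26,14); sum pmf over tables with pmf ≤ p_obs
p-value (two-sided) = 0.01446
→ bracket: 0.01<=p<0.05

p-value bracket: 0.01<=p<0.05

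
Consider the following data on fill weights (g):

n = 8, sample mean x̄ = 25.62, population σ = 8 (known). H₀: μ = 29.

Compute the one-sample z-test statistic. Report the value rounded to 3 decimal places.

SE = σ/√n = 8/√8 = 2.8284
z = (x̄−μ₀)/SE = (25.62−29)/2.8284 = -1.1950

test statistic = -1.195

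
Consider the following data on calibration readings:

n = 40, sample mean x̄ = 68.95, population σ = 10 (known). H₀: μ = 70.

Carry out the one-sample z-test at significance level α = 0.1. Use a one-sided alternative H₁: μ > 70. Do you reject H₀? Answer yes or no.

SE = σ/√n = 10/√40 = 1.5811
z = (x̄−μ₀)/SE = (68.95−70)/1.5811 = -0.6641
p-value (one-sided, H₁ greater) = 0.74668
At α=0.1: p ≥ α → fail to reject H₀

reject H₀: no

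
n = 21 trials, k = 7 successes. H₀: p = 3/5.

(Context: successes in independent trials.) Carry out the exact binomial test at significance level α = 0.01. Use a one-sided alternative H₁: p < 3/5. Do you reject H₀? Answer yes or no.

reject H₀: no

Exact binomial: n=21, k=7, p₀=3/5=0.6000
P(X≤7) from Σ C(n,i)·p₀^i·(1−p₀)^(n−i)
p-value (one-sided, H₁ less) = 0.01229
At α=0.01: p ≥ α → fail to reject H₀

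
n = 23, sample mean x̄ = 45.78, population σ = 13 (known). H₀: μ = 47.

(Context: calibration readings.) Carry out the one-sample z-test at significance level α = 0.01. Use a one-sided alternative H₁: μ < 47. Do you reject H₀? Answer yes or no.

reject H₀: no

SE = σ/√n = 13/√23 = 2.7107
z = (x̄−μ₀)/SE = (45.78−47)/2.7107 = -0.4501
p-value (one-sided, H₁ less) = 0.32633
At α=0.01: p ≥ α → fail to reject H₀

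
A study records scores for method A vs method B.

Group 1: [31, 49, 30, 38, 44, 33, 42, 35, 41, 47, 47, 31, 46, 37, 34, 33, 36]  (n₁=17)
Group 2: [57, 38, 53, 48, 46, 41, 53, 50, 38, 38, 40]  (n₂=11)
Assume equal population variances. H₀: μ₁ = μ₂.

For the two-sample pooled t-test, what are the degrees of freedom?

degrees of freedom = 26

df = n₁ + n₂ − 2 = 17 + 11 − 2 = 26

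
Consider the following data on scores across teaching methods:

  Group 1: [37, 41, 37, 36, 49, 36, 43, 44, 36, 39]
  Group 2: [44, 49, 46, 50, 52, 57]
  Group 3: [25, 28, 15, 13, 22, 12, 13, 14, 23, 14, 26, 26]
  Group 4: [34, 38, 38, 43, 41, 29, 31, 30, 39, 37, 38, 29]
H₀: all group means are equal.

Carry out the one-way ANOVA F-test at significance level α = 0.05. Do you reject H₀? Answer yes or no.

Group means [39.80, 49.67, 19.25, 35.58], grand mean 33.850
SSB = Σnᵢ(x̄ᵢ−x̄)² = 4449.000; SSW = ΣΣ(x−x̄ᵢ)² = 962.100
MSB = 4449.000/3 = 1483.0000; MSW = 962.100/36 = 26.7250
F = MSB/MSW = 55.4911
df = (3, 36)
p-value (upper-tail) = 0.00000
At α=0.05: p < α → reject H₀

reject H₀: yes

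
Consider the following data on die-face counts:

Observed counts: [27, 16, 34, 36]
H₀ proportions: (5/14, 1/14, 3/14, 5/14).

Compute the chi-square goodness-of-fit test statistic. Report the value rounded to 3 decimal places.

test statistic = 16.634

n = 113; E_i = n·p_i = [40.36, 8.07, 24.21, 40.36]
χ² = (27−40.36)²/40.36 + (16−8.07)²/8.07 + (34−24.21)²/24.21 + (36−40.36)²/40.36 = 16.6342
df = 3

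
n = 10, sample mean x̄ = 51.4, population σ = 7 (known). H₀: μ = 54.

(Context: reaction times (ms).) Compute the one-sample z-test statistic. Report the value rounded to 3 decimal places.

test statistic = -1.175

SE = σ/√n = 7/√10 = 2.2136
z = (x̄−μ₀)/SE = (51.4−54)/2.2136 = -1.1746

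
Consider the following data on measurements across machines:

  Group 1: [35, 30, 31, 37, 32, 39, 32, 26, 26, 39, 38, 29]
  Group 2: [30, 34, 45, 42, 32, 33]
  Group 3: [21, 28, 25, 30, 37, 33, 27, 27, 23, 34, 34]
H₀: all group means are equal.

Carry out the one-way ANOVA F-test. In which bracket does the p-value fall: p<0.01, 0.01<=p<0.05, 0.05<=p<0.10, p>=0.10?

p-value bracket: 0.01<=p<0.05

Group means [32.83, 36.00, 29.00], grand mean 32.034
SSB = Σnᵢ(x̄ᵢ−x̄)² = 203.299; SSW = ΣΣ(x−x̄ᵢ)² = 683.667
MSB = 203.299/2 = 101.6494; MSW = 683.667/26 = 26.2949
F = MSB/MSW = 3.8658
df = (2, 26)
p-value (upper-tail) = 0.03390
→ bracket: 0.01<=p<0.05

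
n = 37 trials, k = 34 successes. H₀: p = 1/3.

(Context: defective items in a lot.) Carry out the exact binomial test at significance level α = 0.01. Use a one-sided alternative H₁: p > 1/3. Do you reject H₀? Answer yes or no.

Exact binomial: n=37, k=34, p₀=1/3=0.3333
P(X≥34) from Σ C(n,i)·p₀^i·(1−p₀)^(n−i)
p-value (one-sided, H₁ greater) = 0.00000
At α=0.01: p < α → reject H₀

reject H₀: yes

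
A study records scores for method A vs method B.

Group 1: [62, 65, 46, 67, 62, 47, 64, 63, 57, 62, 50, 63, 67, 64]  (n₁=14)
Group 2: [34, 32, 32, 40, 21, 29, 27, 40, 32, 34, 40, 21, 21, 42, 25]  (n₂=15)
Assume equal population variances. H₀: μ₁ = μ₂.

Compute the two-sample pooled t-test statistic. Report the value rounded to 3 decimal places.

x̄₁=59.929, s₁=7.119, n₁=14
x̄₂=31.333, s₂=7.267, n₂=15
s_p² = [13·7.119² + 14·7.267²]/27 = 51.7875
SE = √(s_p²·(1/14+1/15)) = 2.6742
t = (59.929−31.333)/2.6742 = 10.6928
df = 27

test statistic = 10.693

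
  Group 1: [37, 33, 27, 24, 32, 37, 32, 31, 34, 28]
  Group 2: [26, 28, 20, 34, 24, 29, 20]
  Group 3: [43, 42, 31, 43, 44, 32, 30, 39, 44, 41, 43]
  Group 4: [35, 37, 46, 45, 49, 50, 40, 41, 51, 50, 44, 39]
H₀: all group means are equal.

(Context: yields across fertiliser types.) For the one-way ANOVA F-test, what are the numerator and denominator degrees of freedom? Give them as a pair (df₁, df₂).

k = 4 groups, N = 40 total
df = (k−1, N−k) = (4−1, 40−4) = (3, 36)

degrees of freedom = [3, 36]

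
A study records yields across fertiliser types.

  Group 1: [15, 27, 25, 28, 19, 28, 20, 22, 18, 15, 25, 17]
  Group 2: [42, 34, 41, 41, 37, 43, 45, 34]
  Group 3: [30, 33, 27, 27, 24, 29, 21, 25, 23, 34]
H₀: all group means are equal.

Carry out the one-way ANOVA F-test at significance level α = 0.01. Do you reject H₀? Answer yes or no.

Group means [21.58, 39.62, 27.30], grand mean 28.300
SSB = Σnᵢ(x̄ᵢ−x̄)² = 1577.408; SSW = ΣΣ(x−x̄ᵢ)² = 546.892
MSB = 1577.408/2 = 788.7042; MSW = 546.892/27 = 20.2552
F = MSB/MSW = 38.9383
df = (2, 27)
p-value (upper-tail) = 0.00000
At α=0.01: p < α → reject H₀

reject H₀: yes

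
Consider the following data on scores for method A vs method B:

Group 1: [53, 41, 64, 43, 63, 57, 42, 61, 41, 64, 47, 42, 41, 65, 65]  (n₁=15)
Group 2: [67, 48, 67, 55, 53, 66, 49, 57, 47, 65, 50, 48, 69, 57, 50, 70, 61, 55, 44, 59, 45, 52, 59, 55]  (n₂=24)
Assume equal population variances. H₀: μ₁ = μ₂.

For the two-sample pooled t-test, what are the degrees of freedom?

degrees of freedom = 37

df = n₁ + n₂ − 2 = 15 + 24 − 2 = 37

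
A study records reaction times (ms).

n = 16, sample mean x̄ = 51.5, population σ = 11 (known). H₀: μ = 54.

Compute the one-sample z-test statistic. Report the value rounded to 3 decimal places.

SE = σ/√n = 11/√16 = 2.7500
z = (x̄−μ₀)/SE = (51.5−54)/2.7500 = -0.9091

test statistic = -0.909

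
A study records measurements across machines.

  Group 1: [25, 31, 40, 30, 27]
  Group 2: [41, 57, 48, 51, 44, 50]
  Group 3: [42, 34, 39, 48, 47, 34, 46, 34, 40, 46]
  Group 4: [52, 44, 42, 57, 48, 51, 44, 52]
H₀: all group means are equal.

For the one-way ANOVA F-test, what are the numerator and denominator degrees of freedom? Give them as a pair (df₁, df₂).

k = 4 groups, N = 29 total
df = (k−1, N−k) = (4−1, 29−4) = (3, 25)

degrees of freedom = [3, 25]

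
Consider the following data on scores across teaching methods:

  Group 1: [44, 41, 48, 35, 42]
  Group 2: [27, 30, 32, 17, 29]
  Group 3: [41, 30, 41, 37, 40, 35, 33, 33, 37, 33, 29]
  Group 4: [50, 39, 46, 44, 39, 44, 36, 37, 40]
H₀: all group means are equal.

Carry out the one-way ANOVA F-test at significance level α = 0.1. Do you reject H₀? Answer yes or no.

reject H₀: yes

Group means [42.00, 27.00, 35.36, 41.67], grand mean 36.967
SSB = Σnᵢ(x̄ᵢ−x̄)² = 850.421; SSW = ΣΣ(x−x̄ᵢ)² = 574.545
MSB = 850.421/3 = 283.4737; MSW = 574.545/26 = 22.0979
F = MSB/MSW = 12.8281
df = (3, 26)
p-value (upper-tail) = 0.00002
At α=0.1: p < α → reject H₀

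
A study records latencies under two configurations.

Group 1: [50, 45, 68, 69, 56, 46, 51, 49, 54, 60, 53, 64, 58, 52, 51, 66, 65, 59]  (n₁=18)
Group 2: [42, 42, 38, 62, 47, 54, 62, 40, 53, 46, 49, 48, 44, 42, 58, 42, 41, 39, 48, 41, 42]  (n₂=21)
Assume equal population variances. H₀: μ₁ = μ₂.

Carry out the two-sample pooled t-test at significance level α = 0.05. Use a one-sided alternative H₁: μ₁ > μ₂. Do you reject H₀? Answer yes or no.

x̄₁=56.444, s₁=7.548, n₁=18
x̄₂=46.667, s₂=7.282, n₂=21
s_p² = [17·7.548² + 20·7.282²]/37 = 54.8408
SE = √(s_p²·(1/18+1/21)) = 2.3787
t = (56.444−46.667)/2.3787 = 4.1106
df = 37
p-value (one-sided, H₁ greater) = 0.00011
At α=0.05: p < α → reject H₀

reject H₀: yes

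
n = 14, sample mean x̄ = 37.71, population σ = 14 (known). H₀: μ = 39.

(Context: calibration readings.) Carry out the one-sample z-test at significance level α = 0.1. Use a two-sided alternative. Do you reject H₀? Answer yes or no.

SE = σ/√n = 14/√14 = 3.7417
z = (x̄−μ₀)/SE = (37.71−39)/3.7417 = -0.3448
p-value (two-sided) = 0.73027
At α=0.1: p ≥ α → fail to reject H₀

reject H₀: no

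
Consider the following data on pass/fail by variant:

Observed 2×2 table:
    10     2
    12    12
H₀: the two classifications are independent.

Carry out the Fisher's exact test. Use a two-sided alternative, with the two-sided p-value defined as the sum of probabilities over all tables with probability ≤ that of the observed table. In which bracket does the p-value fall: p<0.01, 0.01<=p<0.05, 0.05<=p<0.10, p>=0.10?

Margins: r₁=12, r₂=24, c₁=22, c₂=14, n=36
p_obs = C(12,10)·C(24,12)/C(36,22); sum pmf over tables with pmf ≤ p_obs
p-value (two-sided) = 0.07562
→ bracket: 0.05<=p<0.10

p-value bracket: 0.05<=p<0.10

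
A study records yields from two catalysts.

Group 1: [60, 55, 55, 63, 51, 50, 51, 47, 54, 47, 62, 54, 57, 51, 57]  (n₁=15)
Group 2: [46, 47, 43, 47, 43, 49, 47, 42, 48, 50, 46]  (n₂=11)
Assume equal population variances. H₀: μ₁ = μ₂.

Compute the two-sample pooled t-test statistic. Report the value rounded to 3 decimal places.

test statistic = 4.948

x̄₁=54.267, s₁=4.935, n₁=15
x̄₂=46.182, s₂=2.562, n₂=11
s_p² = [14·4.935² + 10·2.562²]/24 = 16.9404
SE = √(s_p²·(1/15+1/11)) = 1.6338
t = (54.267−46.182)/1.6338 = 4.9484
df = 24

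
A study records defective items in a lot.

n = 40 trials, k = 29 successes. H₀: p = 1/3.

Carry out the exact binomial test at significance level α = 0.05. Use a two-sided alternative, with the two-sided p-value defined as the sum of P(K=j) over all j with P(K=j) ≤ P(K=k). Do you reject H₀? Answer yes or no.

Exact binomial: n=40, k=29, p₀=1/3=0.3333
P(X=j) = C(n,j)·p₀^j·(1−p₀)^(n−j); p = Σ P(X=j) over j with P(X=j) ≤ P(X=29)
p-value (two-sided) = 0.00000
At α=0.05: p < α → reject H₀

reject H₀: yes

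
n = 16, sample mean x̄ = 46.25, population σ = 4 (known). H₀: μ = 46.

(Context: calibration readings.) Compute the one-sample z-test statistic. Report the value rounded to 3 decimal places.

SE = σ/√n = 4/√16 = 1.0000
z = (x̄−μ₀)/SE = (46.25−46)/1.0000 = 0.2500

test statistic = 0.250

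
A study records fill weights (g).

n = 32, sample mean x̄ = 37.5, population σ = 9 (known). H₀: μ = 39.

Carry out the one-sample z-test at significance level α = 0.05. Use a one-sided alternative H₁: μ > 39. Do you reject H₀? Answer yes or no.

reject H₀: no

SE = σ/√n = 9/√32 = 1.5910
z = (x̄−μ₀)/SE = (37.5−39)/1.5910 = -0.9428
p-value (one-sided, H₁ greater) = 0.82711
At α=0.05: p ≥ α → fail to reject H₀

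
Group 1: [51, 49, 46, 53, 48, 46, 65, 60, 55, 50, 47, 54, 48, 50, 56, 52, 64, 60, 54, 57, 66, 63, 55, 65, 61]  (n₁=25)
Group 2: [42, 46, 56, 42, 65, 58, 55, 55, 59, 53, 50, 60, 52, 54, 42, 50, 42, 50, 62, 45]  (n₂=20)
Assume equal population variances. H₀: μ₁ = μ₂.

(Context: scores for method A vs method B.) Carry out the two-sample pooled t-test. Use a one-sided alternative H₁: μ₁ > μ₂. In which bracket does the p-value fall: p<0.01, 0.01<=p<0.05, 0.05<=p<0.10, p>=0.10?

x̄₁=55.000, s₁=6.449, n₁=25
x̄₂=51.900, s₂=7.085, n₂=20
s_p² = [24·6.449² + 19·7.085²]/43 = 45.3907
SE = √(s_p²·(1/25+1/20)) = 2.0212
t = (55.000−51.900)/2.0212 = 1.5338
df = 43
p-value (one-sided, H₁ greater) = 0.06621
→ bracket: 0.05<=p<0.10

p-value bracket: 0.05<=p<0.10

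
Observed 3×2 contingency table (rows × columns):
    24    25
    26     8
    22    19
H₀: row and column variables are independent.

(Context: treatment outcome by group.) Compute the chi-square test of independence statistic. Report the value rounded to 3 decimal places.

Row totals [49, 34, 41], col totals [72, 52], n=124
χ² = (24−28.45)²/28.45 + (25−20.55)²/20.55 + (26−19.74)²/19.74 + (8−14.26)²/14.26 + (22−23.81)²/23.81 + (19−17.19)²/17.19 = 6.7183
df = 2

test statistic = 6.718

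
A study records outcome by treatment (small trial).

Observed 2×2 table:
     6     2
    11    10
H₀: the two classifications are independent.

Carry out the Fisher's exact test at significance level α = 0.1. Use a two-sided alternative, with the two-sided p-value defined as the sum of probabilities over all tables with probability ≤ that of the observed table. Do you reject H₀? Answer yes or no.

reject H₀: no

Margins: r₁=8, r₂=21, c₁=17, c₂=12, n=29
p_obs = C(8,6)·C(21,11)/C(29,17); sum pmf over tables with pmf ≤ p_obs
p-value (two-sided) = 0.40835
At α=0.1: p ≥ α → fail to reject H₀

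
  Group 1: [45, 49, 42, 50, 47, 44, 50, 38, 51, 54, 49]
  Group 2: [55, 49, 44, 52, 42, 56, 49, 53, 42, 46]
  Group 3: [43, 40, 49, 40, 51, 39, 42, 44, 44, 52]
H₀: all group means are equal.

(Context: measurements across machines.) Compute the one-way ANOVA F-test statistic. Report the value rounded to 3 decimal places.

Group means [47.18, 48.80, 44.40], grand mean 46.806
SSB = Σnᵢ(x̄ᵢ−x̄)² = 99.202; SSW = ΣΣ(x−x̄ᵢ)² = 649.636
MSB = 99.202/2 = 49.6012; MSW = 649.636/28 = 23.2013
F = MSB/MSW = 2.1379
df = (2, 28)

test statistic = 2.138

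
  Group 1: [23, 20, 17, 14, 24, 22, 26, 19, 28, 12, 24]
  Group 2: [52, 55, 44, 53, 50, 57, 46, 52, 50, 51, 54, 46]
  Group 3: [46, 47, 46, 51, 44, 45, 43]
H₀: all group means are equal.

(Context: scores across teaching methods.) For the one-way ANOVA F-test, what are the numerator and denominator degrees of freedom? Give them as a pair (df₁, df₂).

k = 3 groups, N = 30 total
df = (k−1, N−k) = (3−1, 30−3) = (2, 27)

degrees of freedom = [2, 27]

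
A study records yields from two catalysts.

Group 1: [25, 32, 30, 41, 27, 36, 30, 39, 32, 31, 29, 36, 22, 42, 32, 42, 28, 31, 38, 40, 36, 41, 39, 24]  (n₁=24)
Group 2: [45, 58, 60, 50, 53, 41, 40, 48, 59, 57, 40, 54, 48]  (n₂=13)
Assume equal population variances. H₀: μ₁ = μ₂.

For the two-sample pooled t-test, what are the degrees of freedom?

degrees of freedom = 35

df = n₁ + n₂ − 2 = 24 + 13 − 2 = 35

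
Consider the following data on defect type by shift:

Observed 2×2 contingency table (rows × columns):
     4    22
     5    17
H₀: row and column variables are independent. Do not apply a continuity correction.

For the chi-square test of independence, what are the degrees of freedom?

df = (r−1)(c−1) = (2−1)·(2−1) = 1

degrees of freedom = 1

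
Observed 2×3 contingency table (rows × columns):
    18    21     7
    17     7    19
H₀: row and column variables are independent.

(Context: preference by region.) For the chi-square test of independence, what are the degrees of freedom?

df = (r−1)(c−1) = (2−1)·(3−1) = 2

degrees of freedom = 2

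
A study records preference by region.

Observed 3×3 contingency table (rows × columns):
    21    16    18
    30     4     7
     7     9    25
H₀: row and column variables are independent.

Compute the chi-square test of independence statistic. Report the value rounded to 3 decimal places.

Row totals [55, 41, 41], col totals [58, 29, 50], n=137
χ² = (21−23.28)²/23.28 + (16−11.64)²/11.64 + (18−20.07)²/20.07 + (30−17.36)²/17.36 + (4−8.68)²/8.68 + (7−14.96)²/14.96 + (7−17.36)²/17.36 + (9−8.68)²/8.68 + (25−14.96)²/14.96 = 30.9621
df = 4

test statistic = 30.962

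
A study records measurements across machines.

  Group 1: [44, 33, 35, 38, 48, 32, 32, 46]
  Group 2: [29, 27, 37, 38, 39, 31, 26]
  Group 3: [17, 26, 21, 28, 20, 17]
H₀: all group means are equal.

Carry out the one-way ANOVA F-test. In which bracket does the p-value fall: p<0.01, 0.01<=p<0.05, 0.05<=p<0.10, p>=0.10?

p-value bracket: p<0.01

Group means [38.50, 32.43, 21.50], grand mean 31.619
SSB = Σnᵢ(x̄ᵢ−x̄)² = 997.738; SSW = ΣΣ(x−x̄ᵢ)² = 589.214
MSB = 997.738/2 = 498.8690; MSW = 589.214/18 = 32.7341
F = MSB/MSW = 15.2400
df = (2, 18)
p-value (upper-tail) = 0.00013
→ bracket: p<0.01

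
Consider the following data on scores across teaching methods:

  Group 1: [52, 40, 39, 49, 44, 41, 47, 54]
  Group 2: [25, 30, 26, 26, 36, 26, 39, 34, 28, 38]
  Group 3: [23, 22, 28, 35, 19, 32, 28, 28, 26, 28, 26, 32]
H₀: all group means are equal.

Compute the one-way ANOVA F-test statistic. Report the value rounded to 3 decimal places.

Group means [45.75, 30.80, 27.25], grand mean 33.367
SSB = Σnᵢ(x̄ᵢ−x̄)² = 1741.617; SSW = ΣΣ(x−x̄ᵢ)² = 715.350
MSB = 1741.617/2 = 870.8083; MSW = 715.350/27 = 26.4944
F = MSB/MSW = 32.8676
df = (2, 27)

test statistic = 32.868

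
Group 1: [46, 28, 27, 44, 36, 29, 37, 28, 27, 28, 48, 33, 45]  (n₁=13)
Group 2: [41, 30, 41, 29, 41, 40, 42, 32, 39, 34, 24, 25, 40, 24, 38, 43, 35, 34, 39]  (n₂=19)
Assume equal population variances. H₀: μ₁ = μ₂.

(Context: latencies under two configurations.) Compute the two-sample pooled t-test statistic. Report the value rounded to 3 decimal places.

x̄₁=35.077, s₁=8.119, n₁=13
x̄₂=35.316, s₂=6.343, n₂=19
s_p² = [12·8.119² + 18·6.343²]/30 = 50.5009
SE = √(s_p²·(1/13+1/19)) = 2.5579
t = (35.077−35.316)/2.5579 = -0.0934
df = 30

test statistic = -0.093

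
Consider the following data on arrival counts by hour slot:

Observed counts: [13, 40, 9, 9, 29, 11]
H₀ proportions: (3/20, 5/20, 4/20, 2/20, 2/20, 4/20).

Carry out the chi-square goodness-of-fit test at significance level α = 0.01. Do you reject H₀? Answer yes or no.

reject H₀: yes

n = 111; E_i = n·p_i = [16.65, 27.75, 22.20, 11.10, 11.10, 22.20]
χ² = (13−16.65)²/16.65 + (40−27.75)²/27.75 + (9−22.20)²/22.20 + (9−11.10)²/11.10 + (29−11.10)²/11.10 + (11−22.20)²/22.20 = 48.9700
df = 5
p-value (upper-tail) = 0.00000
At α=0.01: p < α → reject H₀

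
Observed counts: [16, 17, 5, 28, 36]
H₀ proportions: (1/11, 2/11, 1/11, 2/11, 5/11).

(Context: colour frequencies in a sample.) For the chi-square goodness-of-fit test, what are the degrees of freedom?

df = k − 1 = 5 − 1 = 4

degrees of freedom = 4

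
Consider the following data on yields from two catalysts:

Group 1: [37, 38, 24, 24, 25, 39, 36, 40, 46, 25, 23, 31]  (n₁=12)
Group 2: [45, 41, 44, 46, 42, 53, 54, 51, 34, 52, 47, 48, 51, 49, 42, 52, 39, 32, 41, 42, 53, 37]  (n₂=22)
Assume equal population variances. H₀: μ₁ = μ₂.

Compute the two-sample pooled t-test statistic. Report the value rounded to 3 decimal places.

test statistic = -5.162

x̄₁=32.333, s₁=7.935, n₁=12
x̄₂=45.227, s₂=6.391, n₂=22
s_p² = [11·7.935² + 21·6.391²]/32 = 48.4541
SE = √(s_p²·(1/12+1/22)) = 2.4981
t = (32.333−45.227)/2.4981 = -5.1616
df = 32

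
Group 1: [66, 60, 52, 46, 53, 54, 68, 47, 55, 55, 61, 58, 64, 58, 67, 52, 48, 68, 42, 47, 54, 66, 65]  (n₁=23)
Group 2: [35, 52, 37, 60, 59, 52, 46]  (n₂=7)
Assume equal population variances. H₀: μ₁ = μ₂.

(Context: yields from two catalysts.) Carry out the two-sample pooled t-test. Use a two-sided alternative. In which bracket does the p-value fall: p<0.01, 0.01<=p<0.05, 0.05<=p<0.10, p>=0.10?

x̄₁=56.783, s₁=7.868, n₁=23
x̄₂=48.714, s₂=9.895, n₂=7
s_p² = [22·7.868² + 6·9.895²]/28 = 69.6193
SE = √(s_p²·(1/23+1/7)) = 3.6017
t = (56.783−48.714)/3.6017 = 2.2401
df = 28
p-value (two-sided) = 0.03320
→ bracket: 0.01<=p<0.05

p-value bracket: 0.01<=p<0.05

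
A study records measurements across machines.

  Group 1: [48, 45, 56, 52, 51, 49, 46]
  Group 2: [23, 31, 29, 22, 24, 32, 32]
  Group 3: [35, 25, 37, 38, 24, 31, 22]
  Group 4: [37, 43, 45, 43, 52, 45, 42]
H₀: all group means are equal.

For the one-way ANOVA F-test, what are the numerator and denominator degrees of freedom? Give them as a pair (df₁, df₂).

degrees of freedom = [3, 24]

k = 4 groups, N = 28 total
df = (k−1, N−k) = (4−1, 28−4) = (3, 24)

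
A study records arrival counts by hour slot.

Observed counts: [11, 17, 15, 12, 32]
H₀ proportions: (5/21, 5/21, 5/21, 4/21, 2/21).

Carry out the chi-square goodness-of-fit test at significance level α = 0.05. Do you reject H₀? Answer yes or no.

n = 87; E_i = n·p_i = [20.71, 20.71, 20.71, 16.57, 8.29]
χ² = (11−20.71)²/20.71 + (17−20.71)²/20.71 + (15−20.71)²/20.71 + (12−16.57)²/16.57 + (32−8.29)²/8.29 = 75.9310
df = 4
p-value (upper-tail) = 0.00000
At α=0.05: p < α → reject H₀

reject H₀: yes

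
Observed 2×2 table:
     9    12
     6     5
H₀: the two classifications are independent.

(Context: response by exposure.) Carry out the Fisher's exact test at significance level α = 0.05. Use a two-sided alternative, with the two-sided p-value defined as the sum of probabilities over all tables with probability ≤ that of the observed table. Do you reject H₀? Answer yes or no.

Margins: r₁=21, r₂=11, c₁=15, c₂=17, n=32
p_obs = C(21,9)·C(11,6)/C(32,15); sum pmf over tables with pmf ≤ p_obs
p-value (two-sided) = 0.71195
At α=0.05: p ≥ α → fail to reject H₀

reject H₀: no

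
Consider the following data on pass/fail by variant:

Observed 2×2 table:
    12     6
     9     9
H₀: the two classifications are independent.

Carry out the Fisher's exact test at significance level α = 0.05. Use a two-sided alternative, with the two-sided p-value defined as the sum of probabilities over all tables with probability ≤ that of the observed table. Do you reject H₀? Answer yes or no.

reject H₀: no

Margins: r₁=18, r₂=18, c₁=21, c₂=15, n=36
p_obs = C(18,12)·C(18,9)/C(36,21); sum pmf over tables with pmf ≤ p_obs
p-value (two-sided) = 0.49979
At α=0.05: p ≥ α → fail to reject H₀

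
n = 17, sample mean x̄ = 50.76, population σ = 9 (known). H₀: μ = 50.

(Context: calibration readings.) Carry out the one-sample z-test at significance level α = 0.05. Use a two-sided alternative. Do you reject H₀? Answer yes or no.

SE = σ/√n = 9/√17 = 2.1828
z = (x̄−μ₀)/SE = (50.76−50)/2.1828 = 0.3482
p-value (two-sided) = 0.72771
At α=0.05: p ≥ α → fail to reject H₀

reject H₀: no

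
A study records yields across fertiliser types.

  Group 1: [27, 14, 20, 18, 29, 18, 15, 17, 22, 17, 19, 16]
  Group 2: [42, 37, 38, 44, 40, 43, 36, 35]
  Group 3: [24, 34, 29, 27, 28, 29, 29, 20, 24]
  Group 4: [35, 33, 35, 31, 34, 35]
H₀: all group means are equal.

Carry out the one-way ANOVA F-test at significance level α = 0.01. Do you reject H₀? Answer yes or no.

Group means [19.33, 39.38, 27.11, 33.83], grand mean 28.400
SSB = Σnᵢ(x̄ᵢ−x̄)² = 2142.136; SSW = ΣΣ(x−x̄ᵢ)² = 454.264
MSB = 2142.136/3 = 714.0454; MSW = 454.264/31 = 14.6537
F = MSB/MSW = 48.7281
df = (3, 31)
p-value (upper-tail) = 0.00000
At α=0.01: p < α → reject H₀

reject H₀: yes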